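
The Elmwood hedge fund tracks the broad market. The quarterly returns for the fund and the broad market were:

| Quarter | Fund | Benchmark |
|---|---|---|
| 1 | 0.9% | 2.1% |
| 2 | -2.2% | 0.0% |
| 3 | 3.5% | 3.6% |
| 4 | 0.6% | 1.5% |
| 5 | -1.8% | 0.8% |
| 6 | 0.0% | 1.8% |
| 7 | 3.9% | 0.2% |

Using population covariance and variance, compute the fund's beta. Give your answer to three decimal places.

r̄p = 0.7000%,  r̄m = 1.4286%
Cov = Σ(rp − r̄p)(rm − r̄m) / 7 = 1.1043
Var(rm) = Σ(rm − r̄m)² / 7 = 1.3220
β = Cov / Var = 1.1043 / 1.3220 = 0.8353

0.835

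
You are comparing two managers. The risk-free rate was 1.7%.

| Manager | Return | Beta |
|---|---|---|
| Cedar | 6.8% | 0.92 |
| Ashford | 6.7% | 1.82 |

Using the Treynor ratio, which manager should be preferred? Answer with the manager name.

Cedar: Treynor = (6.8% − 1.7%) / 0.92 = 5.543
Ashford: Treynor = (6.7% − 1.7%) / 1.82 = 2.747
Highest: Cedar (5.543).

Cedar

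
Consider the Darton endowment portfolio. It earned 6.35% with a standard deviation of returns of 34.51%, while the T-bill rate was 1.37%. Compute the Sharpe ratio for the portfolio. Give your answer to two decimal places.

Sharpe = (Rp − Rf) / σp = (6.35% − 1.37%) / 34.51% = 4.98% / 34.51% = 0.1443

0.14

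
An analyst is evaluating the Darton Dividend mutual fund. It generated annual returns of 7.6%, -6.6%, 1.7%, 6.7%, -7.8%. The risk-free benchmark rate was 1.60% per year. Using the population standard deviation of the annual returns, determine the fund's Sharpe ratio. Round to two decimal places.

-0.20

r̄ = (7.6 − 6.6 + 1.7 + 6.7 − 7.8) / 5 = 0.3200%
Σ(r − r̄)² = (7.6 − 0.3200)² + (-6.6 − 0.3200)² + … = 209.4280
population σ = √(209.4280 / 5) = √41.8856 = 6.4719%
Sharpe = (r̄ − rf) / σ = (0.3200 − 1.6) / 6.4719 = -1.2800 / 6.4719 = -0.1978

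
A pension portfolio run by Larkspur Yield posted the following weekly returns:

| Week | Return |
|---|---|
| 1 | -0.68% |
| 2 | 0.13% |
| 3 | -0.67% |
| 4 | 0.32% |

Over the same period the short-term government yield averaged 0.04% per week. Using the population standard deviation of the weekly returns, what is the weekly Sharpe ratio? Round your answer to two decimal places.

r̄ = (-0.68 + 0.13 − 0.67 + 0.32) / 4 = -0.2250%
Σ(r − r̄)² = (-0.68 − (-0.2250))² + (0.13 − (-0.2250))² + (-0.67 − (-0.2250))² + … = 0.8281
population σ = √(0.8281 / 4) = √0.2070 = 0.4550%
Sharpe = (r̄ − rf) / σ = (-0.2250 − 0.04) / 0.4550 = -0.2650 / 0.4550 = -0.5824

-0.58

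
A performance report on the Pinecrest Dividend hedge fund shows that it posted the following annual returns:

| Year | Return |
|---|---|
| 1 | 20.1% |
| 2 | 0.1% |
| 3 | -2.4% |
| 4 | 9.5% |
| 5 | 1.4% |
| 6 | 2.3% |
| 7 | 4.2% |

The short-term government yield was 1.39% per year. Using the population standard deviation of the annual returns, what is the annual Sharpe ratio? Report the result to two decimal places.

Mean return μ = 35.20 / 7 = 5.0286%
Σ(r − μ)² = (20.1 − 5.0286)² + (0.1 − 5.0286)² + … = 347.9143
population σ = √(347.9143 / 7) = √49.7020 = 7.0500%
Sharpe = (μ − rf) / σ = (5.0286 − 1.39) / 7.0500 = 3.6386 / 7.0500 = 0.5161

0.52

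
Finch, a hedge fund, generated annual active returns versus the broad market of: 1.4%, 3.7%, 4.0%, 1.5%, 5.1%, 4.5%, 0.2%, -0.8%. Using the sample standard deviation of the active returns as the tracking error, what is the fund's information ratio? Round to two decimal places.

1.13

Mean return μ = 19.60 / 8 = 2.4500%
Sample σ = √[Σ(r − μ)² / 7] = √[32.8200 / 7] = √4.6886 = 2.1653%
IR = μ / tracking error = 2.4500 / 2.1653 = 1.1315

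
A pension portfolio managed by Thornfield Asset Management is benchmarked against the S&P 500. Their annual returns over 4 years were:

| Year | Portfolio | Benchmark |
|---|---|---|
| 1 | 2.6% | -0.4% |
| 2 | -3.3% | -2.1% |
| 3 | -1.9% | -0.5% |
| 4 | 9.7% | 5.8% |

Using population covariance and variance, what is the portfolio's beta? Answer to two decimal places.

r̄p = 1.7750%,  r̄m = 0.7000%
Cov = Σ(rp − r̄p)(rm − r̄m) / 4 = 14.5325
Var(rm) = Σ(rm − r̄m)² / 4 = 9.1250
β = Cov / Var = 14.5325 / 9.1250 = 1.5926

1.59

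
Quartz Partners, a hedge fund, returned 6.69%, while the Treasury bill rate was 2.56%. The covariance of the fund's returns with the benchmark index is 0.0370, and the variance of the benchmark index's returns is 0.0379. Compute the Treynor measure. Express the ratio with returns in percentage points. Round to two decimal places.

β = Cov / Var = 0.0370 / 0.0379 = 0.9763
Treynor = (Rp − Rf) / β = (6.69% − 2.56%) / 0.9763 = 4.13 / 0.9763 = 4.2303

4.23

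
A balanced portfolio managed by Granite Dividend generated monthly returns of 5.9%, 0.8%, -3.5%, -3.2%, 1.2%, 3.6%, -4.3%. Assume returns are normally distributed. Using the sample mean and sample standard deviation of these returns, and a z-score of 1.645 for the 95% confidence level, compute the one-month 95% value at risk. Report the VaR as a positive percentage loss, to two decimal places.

r̄ = (5.9 + 0.8 − 3.5 − 3.2 + 1.2 + 3.6 − 4.3) / 7 = 0.50 / 7 = 0.0714%
Sample σ = √[Σ(r − r̄)² / 6] = √[90.7943 / 6] = √15.1324 = 3.8900%
VaR = −(r̄ − z·σ) = −(0.0714 − 1.645 × 3.8900) = −(-6.3277) = 6.3277%

6.33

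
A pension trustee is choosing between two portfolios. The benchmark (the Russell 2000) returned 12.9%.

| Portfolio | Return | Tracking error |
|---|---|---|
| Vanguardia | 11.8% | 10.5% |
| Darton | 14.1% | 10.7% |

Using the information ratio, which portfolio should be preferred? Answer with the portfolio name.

Darton

Vanguardia: IR = (11.8% − 12.9%) / 10.5% = -0.105
Darton: IR = (14.1% − 12.9%) / 10.7% = 0.112
Highest: Darton (0.112).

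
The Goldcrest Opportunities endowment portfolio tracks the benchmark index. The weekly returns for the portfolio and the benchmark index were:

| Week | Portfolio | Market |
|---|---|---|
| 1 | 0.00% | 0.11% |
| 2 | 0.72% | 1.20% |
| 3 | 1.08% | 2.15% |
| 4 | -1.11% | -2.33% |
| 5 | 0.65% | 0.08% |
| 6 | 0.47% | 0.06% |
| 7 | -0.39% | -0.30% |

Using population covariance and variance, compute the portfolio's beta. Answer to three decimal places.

0.503

r̄p = 0.2029%,  r̄m = 0.1386%
Cov = Σ(rp − r̄p)(rm − r̄m) / 7 = 0.8247
Var(rm) = Σ(rm − r̄m)² / 7 = 1.6384
β = Cov / Var = 0.8247 / 1.6384 = 0.5034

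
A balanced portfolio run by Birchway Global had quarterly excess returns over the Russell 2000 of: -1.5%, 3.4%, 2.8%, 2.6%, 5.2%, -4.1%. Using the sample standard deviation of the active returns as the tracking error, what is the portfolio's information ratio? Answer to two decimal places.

0.40

r̄ = (-1.5 + 3.4 + 2.8 + 2.6 + 5.2 − 4.1) / 6 = 8.40 / 6 = 1.4000%
Sample σ = √[Σ(r − r̄)² / 5] = √[60.5000 / 5] = √12.1000 = 3.4785%
IR = r̄ / tracking error = 1.4000 / 3.4785 = 0.4025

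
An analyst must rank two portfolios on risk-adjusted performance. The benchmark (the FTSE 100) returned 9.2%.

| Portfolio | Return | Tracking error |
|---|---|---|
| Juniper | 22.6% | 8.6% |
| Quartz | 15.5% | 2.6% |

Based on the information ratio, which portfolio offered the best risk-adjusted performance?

Quartz

Juniper: IR = (22.6% − 9.2%) / 8.6% = 1.558
Quartz: IR = (15.5% − 9.2%) / 2.6% = 2.423
Highest: Quartz (2.423).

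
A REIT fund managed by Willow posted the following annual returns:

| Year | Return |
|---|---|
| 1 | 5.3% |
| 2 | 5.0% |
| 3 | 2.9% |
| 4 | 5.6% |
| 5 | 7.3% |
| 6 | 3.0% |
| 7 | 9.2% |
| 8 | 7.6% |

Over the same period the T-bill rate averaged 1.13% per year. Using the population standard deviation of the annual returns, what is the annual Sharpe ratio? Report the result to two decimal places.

μ = (5.3 + 5 + 2.9 + 5.6 + 7.3 + 3 + 9.2 + 7.6) / 8 = 5.7375%
Population std dev = √[34.1988 / 8] = 2.0676%
Sharpe = (μ − rf) / σ = (5.7375 − 1.13) / 2.0676 = 4.6075 / 2.0676 = 2.2284

2.23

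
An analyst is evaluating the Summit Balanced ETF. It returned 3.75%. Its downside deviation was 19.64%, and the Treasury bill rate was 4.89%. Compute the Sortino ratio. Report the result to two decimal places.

Sortino = (Rp − Rf) / σd = (3.75% − 4.89%) / 19.64% = -1.14% / 19.64% = -0.0580

-0.06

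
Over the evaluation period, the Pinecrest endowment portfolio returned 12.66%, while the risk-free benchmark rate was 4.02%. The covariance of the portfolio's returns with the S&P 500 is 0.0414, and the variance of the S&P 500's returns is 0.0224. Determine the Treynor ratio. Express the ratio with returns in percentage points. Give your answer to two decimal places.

β = Cov / Var = 0.0414 / 0.0224 = 1.8482
Treynor = (Rp − Rf) / β = (12.66% − 4.02%) / 1.8482 = 8.64 / 1.8482 = 4.6748

4.67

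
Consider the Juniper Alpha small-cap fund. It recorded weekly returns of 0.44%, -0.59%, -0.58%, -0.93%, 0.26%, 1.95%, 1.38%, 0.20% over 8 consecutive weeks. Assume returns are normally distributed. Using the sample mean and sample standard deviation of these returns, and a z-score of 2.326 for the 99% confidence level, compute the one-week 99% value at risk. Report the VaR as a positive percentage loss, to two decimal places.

r̄ = (0.44 − 0.59 − 0.58 − 0.93 + 0.26 + 1.95 + 1.38 + 0.2) / 8 = 2.130 / 8 = 0.2663%
Sample σ = √[Σ(r − r̄)² / 7] = √[6.9904 / 7] = √0.9986 = 0.9993%
VaR = −(r̄ − z·σ) = −(0.2663 − 2.326 × 0.9993) = −(-2.0581) = 2.0581%

2.06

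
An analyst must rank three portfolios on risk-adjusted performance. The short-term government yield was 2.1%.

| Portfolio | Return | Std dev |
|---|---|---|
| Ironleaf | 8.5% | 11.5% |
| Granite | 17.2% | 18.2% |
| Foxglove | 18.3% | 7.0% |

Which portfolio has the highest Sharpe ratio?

Foxglove

Ironleaf: Sharpe ratio = (8.5% − 2.1%) / 11.5% = 0.557
Granite: Sharpe ratio = (17.2% − 2.1%) / 18.2% = 0.830
Foxglove: Sharpe ratio = (18.3% − 2.1%) / 7.0% = 2.314
Highest: Foxglove (2.314).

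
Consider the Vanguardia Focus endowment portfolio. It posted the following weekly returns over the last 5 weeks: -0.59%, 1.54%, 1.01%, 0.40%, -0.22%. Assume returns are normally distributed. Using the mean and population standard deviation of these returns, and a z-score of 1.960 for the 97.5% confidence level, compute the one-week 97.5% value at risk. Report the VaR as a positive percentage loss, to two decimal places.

r̄ = (-0.59 + 1.54 + 1.01 + 0.4 − 0.22) / 5 = 2.140 / 5 = 0.4280%
Σ(r − r̄)² = (-0.59 − 0.4280)² + (1.54 − 0.4280)² + … = 3.0323
population σ = √(3.0323 / 5) = √0.6065 = 0.7788%
VaR = −(r̄ − z·σ) = −(0.4280 − 1.960 × 0.7788) = −(-1.0984) = 1.0984%

1.10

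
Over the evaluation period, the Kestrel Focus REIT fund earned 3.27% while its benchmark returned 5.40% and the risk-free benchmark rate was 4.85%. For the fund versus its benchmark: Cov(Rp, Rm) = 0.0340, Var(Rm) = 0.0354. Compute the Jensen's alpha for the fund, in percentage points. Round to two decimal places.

β = Cov / Var = 0.0340 / 0.0354 = 0.9605
E[R] = Rf + β(Rm − Rf) = 4.85% + 0.9605 × (5.40% − 4.85%) = 5.3783%
α = Rp − E[R] = 3.27% − 5.3783% = -2.1083

-2.11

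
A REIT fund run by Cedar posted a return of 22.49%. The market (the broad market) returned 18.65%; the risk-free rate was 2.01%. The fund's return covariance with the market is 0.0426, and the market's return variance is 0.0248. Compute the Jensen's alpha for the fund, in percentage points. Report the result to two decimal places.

-8.10

β = Cov / Var = 0.0426 / 0.0248 = 1.7177
E[R] = Rf + β(Rm − Rf) = 2.01% + 1.7177 × (18.65% − 2.01%) = 30.5925%
α = Rp − E[R] = 22.49% − 30.5925% = -8.1025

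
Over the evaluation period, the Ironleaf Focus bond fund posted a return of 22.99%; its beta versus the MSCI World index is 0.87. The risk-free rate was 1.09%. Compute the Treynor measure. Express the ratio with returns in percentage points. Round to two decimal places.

25.17

Treynor = (Rp − Rf) / β = (22.99% − 1.09%) / 0.87 = 21.90 / 0.87 = 25.1724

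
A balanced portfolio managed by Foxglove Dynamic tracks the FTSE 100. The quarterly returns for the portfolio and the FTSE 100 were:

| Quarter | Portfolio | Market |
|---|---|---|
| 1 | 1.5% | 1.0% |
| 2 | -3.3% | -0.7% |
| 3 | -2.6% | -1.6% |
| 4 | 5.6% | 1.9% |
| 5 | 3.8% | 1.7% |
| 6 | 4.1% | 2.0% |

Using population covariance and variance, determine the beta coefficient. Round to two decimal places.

r̄p = 1.5167%,  r̄m = 0.7167%
Cov = Σ(rp − r̄p)(rm − r̄m) / 6 = 4.4581
Var(rm) = Σ(rm − r̄m)² / 6 = 1.9114
β = Cov / Var = 4.4581 / 1.9114 = 2.3324

2.33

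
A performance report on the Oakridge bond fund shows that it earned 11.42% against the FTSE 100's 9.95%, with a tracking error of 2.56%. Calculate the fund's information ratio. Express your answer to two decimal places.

0.57

IR = (Rp − Rb) / TE = (11.42% − 9.95%) / 2.56% = 1.47% / 2.56% = 0.5742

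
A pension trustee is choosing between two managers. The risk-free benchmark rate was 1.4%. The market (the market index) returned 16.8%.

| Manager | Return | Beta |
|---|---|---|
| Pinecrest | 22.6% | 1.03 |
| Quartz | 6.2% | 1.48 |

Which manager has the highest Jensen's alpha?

Pinecrest: α = 22.6% − [1.4% + 1.03 × (16.8% − 1.4%)] = 5.338
Quartz: α = 6.2% − [1.4% + 1.48 × (16.8% − 1.4%)] = -17.992
Highest: Pinecrest (5.338).

Pinecrest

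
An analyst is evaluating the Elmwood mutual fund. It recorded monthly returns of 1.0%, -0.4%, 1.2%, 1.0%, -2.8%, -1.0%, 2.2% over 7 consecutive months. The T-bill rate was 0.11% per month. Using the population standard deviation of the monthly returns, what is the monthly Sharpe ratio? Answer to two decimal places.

0.04

Mean return r̄ = 1.20 / 7 = 0.1714%
Σ(r − r̄)² = 17.0743; population σ = √(17.0743/7) = 1.5618%
Sharpe = (r̄ − rf) / σ = (0.1714 − 0.11) / 1.5618 = 0.0614 / 1.5618 = 0.0393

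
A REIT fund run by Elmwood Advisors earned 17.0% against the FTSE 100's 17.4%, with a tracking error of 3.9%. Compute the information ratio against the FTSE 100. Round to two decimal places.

-0.10

IR = (Rp − Rb) / TE = (17.0% − 17.4%) / 3.9% = -0.40% / 3.9% = -0.1026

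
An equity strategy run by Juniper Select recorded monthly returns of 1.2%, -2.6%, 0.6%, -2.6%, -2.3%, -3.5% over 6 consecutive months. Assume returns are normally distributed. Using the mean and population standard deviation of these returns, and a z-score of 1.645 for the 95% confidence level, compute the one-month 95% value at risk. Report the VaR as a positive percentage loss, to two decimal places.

r̄ = (1.2 − 2.6 + 0.6 − 2.6 − 2.3 − 3.5) / 6 = -1.5333%
Σ(r − r̄)² = 18.7533; population σ = √(18.7533/6) = 1.7679%
VaR = −(r̄ − z·σ) = −(-1.5333 − 1.645 × 1.7679) = −(-4.4415) = 4.4415%

4.44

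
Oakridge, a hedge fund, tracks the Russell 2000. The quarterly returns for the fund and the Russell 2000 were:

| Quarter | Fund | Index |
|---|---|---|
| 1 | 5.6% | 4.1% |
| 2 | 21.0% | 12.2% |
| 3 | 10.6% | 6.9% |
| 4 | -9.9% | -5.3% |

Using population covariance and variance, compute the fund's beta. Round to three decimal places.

r̄p = 6.8250%,  r̄m = 4.4750%
Cov = Σ(rp − r̄p)(rm − r̄m) / 4 = 70.6506
Var(rm) = Σ(rm − r̄m)² / 4 = 40.3119
β = Cov / Var = 70.6506 / 40.3119 = 1.7526

1.753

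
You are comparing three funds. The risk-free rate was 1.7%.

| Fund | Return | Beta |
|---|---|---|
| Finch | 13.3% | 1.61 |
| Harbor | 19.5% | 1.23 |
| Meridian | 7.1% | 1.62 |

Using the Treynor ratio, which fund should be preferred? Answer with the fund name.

Harbor

Finch: Treynor = (13.3% − 1.7%) / 1.61 = 7.205
Harbor: Treynor = (19.5% − 1.7%) / 1.23 = 14.472
Meridian: Treynor = (7.1% − 1.7%) / 1.62 = 3.333
Highest: Harbor (14.472).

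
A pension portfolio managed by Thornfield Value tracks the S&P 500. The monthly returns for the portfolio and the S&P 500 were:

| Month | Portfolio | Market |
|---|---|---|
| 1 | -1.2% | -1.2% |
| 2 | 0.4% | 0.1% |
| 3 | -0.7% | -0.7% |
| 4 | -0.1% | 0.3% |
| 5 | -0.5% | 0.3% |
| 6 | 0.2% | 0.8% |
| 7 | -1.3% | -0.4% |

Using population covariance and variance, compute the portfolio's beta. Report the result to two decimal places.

0.74

r̄p = -0.4571%,  r̄m = -0.1143%
Cov = Σ(rp − r̄p)(rm − r̄m) / 7 = 0.3006
Var(rm) = Σ(rm − r̄m)² / 7 = 0.4041
β = Cov / Var = 0.3006 / 0.4041 = 0.7439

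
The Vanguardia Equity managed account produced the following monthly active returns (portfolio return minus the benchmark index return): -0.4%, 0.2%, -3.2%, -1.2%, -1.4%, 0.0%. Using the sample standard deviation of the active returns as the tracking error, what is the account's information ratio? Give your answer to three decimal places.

Mean return μ = -6.00 / 6 = -1.0000%
Sample σ = √[Σ(r − μ)² / 5] = √[7.8400 / 5] = √1.5680 = 1.2522%
IR = μ / tracking error = -1.0000 / 1.2522 = -0.7986

-0.799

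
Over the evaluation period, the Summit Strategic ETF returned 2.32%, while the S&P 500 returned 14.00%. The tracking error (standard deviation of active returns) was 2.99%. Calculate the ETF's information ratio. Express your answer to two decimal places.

-3.91

IR = (Rp − Rb) / TE = (2.32% − 14.00%) / 2.99% = -11.68% / 2.99% = -3.9064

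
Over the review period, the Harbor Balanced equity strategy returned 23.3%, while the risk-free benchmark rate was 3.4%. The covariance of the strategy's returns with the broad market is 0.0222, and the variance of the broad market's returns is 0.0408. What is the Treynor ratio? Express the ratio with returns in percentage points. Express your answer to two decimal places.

β = Cov / Var = 0.0222 / 0.0408 = 0.5441
Treynor = (Rp − Rf) / β = (23.3% − 3.4%) / 0.5441 = 19.90 / 0.5441 = 36.5742

36.57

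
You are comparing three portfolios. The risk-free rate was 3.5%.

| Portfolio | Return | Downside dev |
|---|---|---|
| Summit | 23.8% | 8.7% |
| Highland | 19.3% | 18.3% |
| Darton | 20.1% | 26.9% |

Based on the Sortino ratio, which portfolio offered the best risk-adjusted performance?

Summit

Summit: Sortino ratio = (23.8% − 3.5%) / 8.7% = 2.333
Highland: Sortino ratio = (19.3% − 3.5%) / 18.3% = 0.863
Darton: Sortino ratio = (20.1% − 3.5%) / 26.9% = 0.617
Highest: Summit (2.333).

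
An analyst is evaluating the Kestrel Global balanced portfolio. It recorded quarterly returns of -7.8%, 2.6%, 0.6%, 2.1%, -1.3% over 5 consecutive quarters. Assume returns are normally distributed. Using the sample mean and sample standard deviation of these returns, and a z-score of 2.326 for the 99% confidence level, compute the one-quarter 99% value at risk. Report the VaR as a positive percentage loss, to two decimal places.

10.57

r̄ = (-7.8 + 2.6 + 0.6 + 2.1 − 1.3) / 5 = -3.80 / 5 = -0.7600%
Sample σ = √[Σ(r − r̄)² / 4] = √[71.1720 / 4] = √17.7930 = 4.2182%
VaR = −(r̄ − z·σ) = −(-0.7600 − 2.326 × 4.2182) = −(-10.5715) = 10.5715%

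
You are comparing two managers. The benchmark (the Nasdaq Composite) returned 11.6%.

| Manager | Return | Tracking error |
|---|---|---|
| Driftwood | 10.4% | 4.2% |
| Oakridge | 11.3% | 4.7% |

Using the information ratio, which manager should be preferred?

Oakridge

Driftwood: IR = (10.4% − 11.6%) / 4.2% = -0.286
Oakridge: IR = (11.3% − 11.6%) / 4.7% = -0.064
Highest: Oakridge (-0.064).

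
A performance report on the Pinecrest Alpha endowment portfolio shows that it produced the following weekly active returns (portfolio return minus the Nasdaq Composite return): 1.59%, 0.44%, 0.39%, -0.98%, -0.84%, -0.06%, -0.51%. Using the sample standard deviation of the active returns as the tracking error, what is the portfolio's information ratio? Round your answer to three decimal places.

0.005

r̄ = (1.59 + 0.44 + 0.39 − 0.98 − 0.84 − 0.06 − 0.51) / 7 = 0.0043%
Sample std dev = √[4.8034 / 6] = 0.8947%
IR = r̄ / tracking error = 0.0043 / 0.8947 = 0.0048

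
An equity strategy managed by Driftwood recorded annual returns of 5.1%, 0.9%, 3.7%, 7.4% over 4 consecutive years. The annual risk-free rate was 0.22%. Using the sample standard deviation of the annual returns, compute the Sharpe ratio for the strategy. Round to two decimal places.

1.49

Mean return r̄ = 17.10 / 4 = 4.2750%
Σ(r − r̄)² = 22.1675; sample σ = √(22.1675/3) = 2.7183%
Sharpe = (r̄ − rf) / σ = (4.2750 − 0.22) / 2.7183 = 4.0550 / 2.7183 = 1.4917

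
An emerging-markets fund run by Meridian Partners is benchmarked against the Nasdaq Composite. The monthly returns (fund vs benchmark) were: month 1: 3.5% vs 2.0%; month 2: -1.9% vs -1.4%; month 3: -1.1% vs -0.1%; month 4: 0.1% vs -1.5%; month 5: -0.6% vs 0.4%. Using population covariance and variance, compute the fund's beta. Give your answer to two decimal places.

r̄p = 0.0000%,  r̄m = -0.1200%
Cov = Σ(rp − r̄p)(rm − r̄m) / 5 = 1.8760
Var(rm) = Σ(rm − r̄m)² / 5 = 1.6616
β = Cov / Var = 1.8760 / 1.6616 = 1.1290

1.13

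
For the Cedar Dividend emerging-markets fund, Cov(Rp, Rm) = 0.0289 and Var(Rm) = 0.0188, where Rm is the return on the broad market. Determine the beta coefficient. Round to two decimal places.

β = Cov(Rp, Rm) / Var(Rm) = 0.0289 / 0.0188 = 1.5372

1.54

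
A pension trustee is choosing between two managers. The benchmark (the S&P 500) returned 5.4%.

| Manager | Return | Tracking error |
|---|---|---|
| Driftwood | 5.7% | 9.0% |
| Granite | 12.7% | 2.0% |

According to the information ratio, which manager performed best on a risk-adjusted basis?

Granite

Driftwood: IR = (5.7% − 5.4%) / 9.0% = 0.033
Granite: IR = (12.7% − 5.4%) / 2.0% = 3.650
Highest: Granite (3.650).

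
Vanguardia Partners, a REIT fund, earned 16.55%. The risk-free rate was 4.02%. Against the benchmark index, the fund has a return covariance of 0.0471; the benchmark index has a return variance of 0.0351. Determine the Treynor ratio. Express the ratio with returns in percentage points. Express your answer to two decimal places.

β = Cov / Var = 0.0471 / 0.0351 = 1.3419
Treynor = (Rp − Rf) / β = (16.55% − 4.02%) / 1.3419 = 12.53 / 1.3419 = 9.3375

9.34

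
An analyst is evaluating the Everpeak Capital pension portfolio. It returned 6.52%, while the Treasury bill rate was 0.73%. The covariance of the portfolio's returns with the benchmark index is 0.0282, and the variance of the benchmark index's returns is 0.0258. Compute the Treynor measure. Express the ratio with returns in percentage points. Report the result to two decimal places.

β = Cov / Var = 0.0282 / 0.0258 = 1.0930
Treynor = (Rp − Rf) / β = (6.52% − 0.73%) / 1.0930 = 5.79 / 1.0930 = 5.2973

5.30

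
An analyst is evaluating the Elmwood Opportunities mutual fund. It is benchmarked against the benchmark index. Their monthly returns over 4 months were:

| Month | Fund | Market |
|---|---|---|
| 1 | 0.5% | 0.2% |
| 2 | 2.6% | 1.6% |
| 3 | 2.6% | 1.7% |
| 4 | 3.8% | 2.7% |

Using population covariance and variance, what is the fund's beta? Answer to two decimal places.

r̄p = 2.3750%,  r̄m = 1.5500%
Cov = Σ(rp − r̄p)(rm − r̄m) / 4 = 1.0538
Var(rm) = Σ(rm − r̄m)² / 4 = 0.7925
β = Cov / Var = 1.0538 / 0.7925 = 1.3297

1.33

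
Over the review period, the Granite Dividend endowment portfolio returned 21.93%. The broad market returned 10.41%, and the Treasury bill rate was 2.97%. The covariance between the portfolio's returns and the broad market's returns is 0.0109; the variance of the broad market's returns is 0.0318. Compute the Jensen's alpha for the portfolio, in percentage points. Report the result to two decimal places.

16.41

β = Cov / Var = 0.0109 / 0.0318 = 0.3428
E[R] = Rf + β(Rm − Rf) = 2.97% + 0.3428 × (10.41% − 2.97%) = 5.5204%
α = Rp − E[R] = 21.93% − 5.5204% = 16.4096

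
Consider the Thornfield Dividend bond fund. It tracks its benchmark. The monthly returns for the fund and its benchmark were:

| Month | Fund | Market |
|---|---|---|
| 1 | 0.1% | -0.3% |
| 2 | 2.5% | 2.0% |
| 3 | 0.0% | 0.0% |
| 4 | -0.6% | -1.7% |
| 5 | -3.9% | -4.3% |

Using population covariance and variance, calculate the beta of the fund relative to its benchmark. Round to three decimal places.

r̄p = -0.3800%,  r̄m = -0.8600%
Cov = Σ(rp − r̄p)(rm − r̄m) / 5 = 4.2252
Var(rm) = Σ(rm − r̄m)² / 5 = 4.3544
β = Cov / Var = 4.2252 / 4.3544 = 0.9703

0.970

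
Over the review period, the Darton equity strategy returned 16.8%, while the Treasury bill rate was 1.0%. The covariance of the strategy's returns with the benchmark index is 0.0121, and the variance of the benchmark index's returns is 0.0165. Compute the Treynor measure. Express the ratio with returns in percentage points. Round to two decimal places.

β = Cov / Var = 0.0121 / 0.0165 = 0.7333
Treynor = (Rp − Rf) / β = (16.8% − 1.0%) / 0.7333 = 15.80 / 0.7333 = 21.5464

21.55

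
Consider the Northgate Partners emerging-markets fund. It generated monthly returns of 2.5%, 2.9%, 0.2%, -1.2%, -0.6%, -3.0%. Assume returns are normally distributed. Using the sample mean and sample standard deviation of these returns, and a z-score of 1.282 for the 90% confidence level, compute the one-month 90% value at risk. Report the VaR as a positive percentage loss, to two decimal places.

r̄ = (2.5 + 2.9 + 0.2 − 1.2 − 0.6 − 3) / 6 = 0.80 / 6 = 0.1333%
Σ(r − r̄)² = (2.5 − 0.1333)² + (2.9 − 0.1333)² + … = 25.3933
σ = √[25.3933 / 5] = 2.2536%
VaR = −(r̄ − z·σ) = −(0.1333 − 1.282 × 2.2536) = −(-2.7558) = 2.7558%

2.76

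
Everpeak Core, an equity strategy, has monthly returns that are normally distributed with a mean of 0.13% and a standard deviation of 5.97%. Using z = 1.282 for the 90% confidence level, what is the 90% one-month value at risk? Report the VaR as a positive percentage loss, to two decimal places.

VaR (as % loss) = −(μ − z·σ) = −(0.13% − 1.282 × 5.97%) = −(-7.52354%) = 7.52354%

7.52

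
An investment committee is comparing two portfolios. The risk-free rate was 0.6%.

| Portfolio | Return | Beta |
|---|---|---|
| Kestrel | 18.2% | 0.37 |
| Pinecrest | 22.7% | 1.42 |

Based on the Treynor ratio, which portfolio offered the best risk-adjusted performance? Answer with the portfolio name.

Kestrel: Treynor = (18.2% − 0.6%) / 0.37 = 47.568
Pinecrest: Treynor = (22.7% − 0.6%) / 1.42 = 15.563
Highest: Kestrel (47.568).

Kestrel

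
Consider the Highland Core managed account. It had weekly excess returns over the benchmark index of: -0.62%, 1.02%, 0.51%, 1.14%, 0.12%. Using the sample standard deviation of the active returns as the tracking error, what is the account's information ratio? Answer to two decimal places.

r̄ = (-0.62 + 1.02 + 0.51 + 1.14 + 0.12) / 5 = 0.4340%
Σ(r − r̄)² = 2.0571; sample σ = √(2.0571/4) = 0.7171%
IR = r̄ / tracking error = 0.4340 / 0.7171 = 0.6052

0.61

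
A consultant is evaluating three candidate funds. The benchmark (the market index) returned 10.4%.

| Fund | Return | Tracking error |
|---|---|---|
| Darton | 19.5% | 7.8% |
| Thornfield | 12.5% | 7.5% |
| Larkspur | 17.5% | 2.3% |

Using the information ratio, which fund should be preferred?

Larkspur

Darton: IR = (19.5% − 10.4%) / 7.8% = 1.167
Thornfield: IR = (12.5% − 10.4%) / 7.5% = 0.280
Larkspur: IR = (17.5% − 10.4%) / 2.3% = 3.087
Highest: Larkspur (3.087).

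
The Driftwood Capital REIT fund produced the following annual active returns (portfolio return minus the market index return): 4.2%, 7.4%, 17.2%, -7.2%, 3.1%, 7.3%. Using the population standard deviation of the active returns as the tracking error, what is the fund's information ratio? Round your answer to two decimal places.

0.74

r̄ = (4.2 + 7.4 + 17.2 − 7.2 + 3.1 + 7.3) / 6 = 32.00 / 6 = 5.3333%
Σ(r − r̄)² = (4.2 − 5.3333)² + (7.4 − 5.3333)² + … = 312.3133
σ = √[312.3133 / 6] = 7.2147%
IR = r̄ / tracking error = 5.3333 / 7.2147 = 0.7392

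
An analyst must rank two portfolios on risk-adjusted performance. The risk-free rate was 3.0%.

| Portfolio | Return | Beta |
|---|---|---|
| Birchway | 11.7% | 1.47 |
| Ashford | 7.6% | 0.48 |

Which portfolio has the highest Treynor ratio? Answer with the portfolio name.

Birchway: Treynor = (11.7% − 3.0%) / 1.47 = 5.918
Ashford: Treynor = (7.6% − 3.0%) / 0.48 = 9.583
Highest: Ashford (9.583).

Ashford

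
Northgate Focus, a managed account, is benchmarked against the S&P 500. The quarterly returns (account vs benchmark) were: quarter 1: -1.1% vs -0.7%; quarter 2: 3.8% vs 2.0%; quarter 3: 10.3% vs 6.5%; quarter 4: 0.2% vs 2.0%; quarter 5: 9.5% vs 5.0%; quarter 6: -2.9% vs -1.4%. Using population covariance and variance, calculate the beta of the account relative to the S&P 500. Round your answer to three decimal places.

r̄p = 3.3000%,  r̄m = 2.2333%
Cov = Σ(rp − r̄p)(rm − r̄m) / 6 = 13.8433
Var(rm) = Σ(rm − r̄m)² / 6 = 7.9622
β = Cov / Var = 13.8433 / 7.9622 = 1.7386

1.739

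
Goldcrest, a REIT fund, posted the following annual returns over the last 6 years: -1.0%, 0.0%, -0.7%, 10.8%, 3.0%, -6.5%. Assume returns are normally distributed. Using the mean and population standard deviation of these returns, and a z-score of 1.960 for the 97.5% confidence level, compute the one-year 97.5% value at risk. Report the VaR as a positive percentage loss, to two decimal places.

μ = (-1 + 0 − 0.7 + 10.8 + 3 − 6.5) / 6 = 5.60 / 6 = 0.9333%
Population std dev = √[164.1533 / 6] = 5.2306%
VaR = −(μ − z·σ) = −(0.9333 − 1.960 × 5.2306) = −(-9.3187) = 9.3187%

9.32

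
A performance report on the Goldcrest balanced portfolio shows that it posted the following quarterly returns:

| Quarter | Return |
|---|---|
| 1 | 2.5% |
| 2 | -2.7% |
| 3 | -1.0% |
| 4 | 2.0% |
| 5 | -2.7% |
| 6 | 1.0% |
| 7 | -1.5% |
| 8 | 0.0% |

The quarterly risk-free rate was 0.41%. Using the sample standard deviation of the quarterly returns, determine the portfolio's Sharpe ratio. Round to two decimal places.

r̄ = (2.5 − 2.7 − 1 + 2 − 2.7 + 1 − 1.5 + 0) / 8 = -2.40 / 8 = -0.3000%
Σ(r − r̄)² = 28.3600; sample σ = √(28.3600/7) = 2.0128%
Sharpe = (r̄ − rf) / σ = (-0.3000 − 0.41) / 2.0128 = -0.7100 / 2.0128 = -0.3527

-0.35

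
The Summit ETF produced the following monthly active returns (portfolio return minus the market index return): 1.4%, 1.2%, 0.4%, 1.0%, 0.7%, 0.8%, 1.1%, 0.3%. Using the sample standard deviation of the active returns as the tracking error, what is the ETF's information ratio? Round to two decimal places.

r̄ = (1.4 + 1.2 + 0.4 + 1 + 0.7 + 0.8 + 1.1 + 0.3) / 8 = 6.90 / 8 = 0.8625%
Sample std dev = √[1.0388 / 7] = 0.3852%
IR = r̄ / tracking error = 0.8625 / 0.3852 = 2.2391

2.24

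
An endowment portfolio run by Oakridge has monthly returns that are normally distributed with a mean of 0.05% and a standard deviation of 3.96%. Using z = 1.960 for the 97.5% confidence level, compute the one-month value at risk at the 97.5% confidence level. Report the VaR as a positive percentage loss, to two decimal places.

7.71

VaR (as % loss) = −(μ − z·σ) = −(0.05% − 1.960 × 3.96%) = −(-7.7116%) = 7.7116%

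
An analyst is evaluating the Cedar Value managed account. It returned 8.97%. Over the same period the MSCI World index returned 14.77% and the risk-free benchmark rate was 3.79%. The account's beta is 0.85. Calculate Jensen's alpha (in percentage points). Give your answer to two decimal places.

CAPM expected return = Rf + β(Rm − Rf) = 3.79% + 0.85 × (14.77% − 3.79%) = 3.79 + 0.85 × 10.98 = 13.1230%
Jensen's α = Rp − E[R] = 8.97% − 13.1230% = -4.1530

-4.15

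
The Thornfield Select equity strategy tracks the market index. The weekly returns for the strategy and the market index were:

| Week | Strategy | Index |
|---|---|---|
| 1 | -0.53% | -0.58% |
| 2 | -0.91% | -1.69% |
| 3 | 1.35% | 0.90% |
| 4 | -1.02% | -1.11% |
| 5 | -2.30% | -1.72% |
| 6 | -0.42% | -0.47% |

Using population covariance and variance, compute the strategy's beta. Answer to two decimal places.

r̄p = -0.6383%,  r̄m = -0.7783%
Cov = Σ(rp − r̄p)(rm − r̄m) / 6 = 0.8941
Var(rm) = Σ(rm − r̄m)² / 6 = 0.7965
β = Cov / Var = 0.8941 / 0.7965 = 1.1225

1.12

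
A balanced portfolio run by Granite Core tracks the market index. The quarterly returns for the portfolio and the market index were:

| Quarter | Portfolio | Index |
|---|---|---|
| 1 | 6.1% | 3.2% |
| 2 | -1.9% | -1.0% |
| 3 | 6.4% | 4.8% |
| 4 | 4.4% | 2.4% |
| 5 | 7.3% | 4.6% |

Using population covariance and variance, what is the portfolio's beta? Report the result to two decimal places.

1.54

r̄p = 4.4600%,  r̄m = 2.8000%
Cov = Σ(rp − r̄p)(rm − r̄m) / 5 = 6.7680
Var(rm) = Σ(rm − r̄m)² / 5 = 4.4000
β = Cov / Var = 6.7680 / 4.4000 = 1.5382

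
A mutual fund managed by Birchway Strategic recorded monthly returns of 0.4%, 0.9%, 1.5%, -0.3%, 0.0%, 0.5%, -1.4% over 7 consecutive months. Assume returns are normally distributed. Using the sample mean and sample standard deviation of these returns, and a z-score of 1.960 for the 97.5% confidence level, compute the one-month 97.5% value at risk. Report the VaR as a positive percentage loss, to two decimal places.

1.59

μ = (0.4 + 0.9 + 1.5 − 0.3 + 0 + 0.5 − 1.4) / 7 = 1.60 / 7 = 0.2286%
Sample std dev = √[5.1543 / 6] = 0.9268%
VaR = −(μ − z·σ) = −(0.2286 − 1.960 × 0.9268) = −(-1.5879) = 1.5879%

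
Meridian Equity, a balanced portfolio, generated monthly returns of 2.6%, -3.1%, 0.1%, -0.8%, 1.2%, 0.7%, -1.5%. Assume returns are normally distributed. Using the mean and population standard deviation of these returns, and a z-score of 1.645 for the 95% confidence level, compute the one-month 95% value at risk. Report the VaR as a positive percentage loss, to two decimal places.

r̄ = (2.6 − 3.1 + 0.1 − 0.8 + 1.2 + 0.7 − 1.5) / 7 = -0.80 / 7 = -0.1143%
Population std dev = √[21.1086 / 7] = 1.7365%
VaR = −(r̄ − z·σ) = −(-0.1143 − 1.645 × 1.7365) = −(-2.9708) = 2.9708%

2.97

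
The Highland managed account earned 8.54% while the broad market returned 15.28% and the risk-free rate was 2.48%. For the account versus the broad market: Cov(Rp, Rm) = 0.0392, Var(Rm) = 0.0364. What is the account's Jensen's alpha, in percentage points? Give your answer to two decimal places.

β = Cov / Var = 0.0392 / 0.0364 = 1.0769
E[R] = Rf + β(Rm − Rf) = 2.48% + 1.0769 × (15.28% − 2.48%) = 16.2643%
α = Rp − E[R] = 8.54% − 16.2643% = -7.7243

-7.72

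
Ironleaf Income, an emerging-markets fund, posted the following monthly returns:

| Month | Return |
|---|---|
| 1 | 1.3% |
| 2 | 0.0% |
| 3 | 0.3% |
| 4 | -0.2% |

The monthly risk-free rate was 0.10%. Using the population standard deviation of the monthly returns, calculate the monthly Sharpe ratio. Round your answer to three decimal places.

0.434

Mean return μ = 1.40 / 4 = 0.3500%
Population σ = √[Σ(r − μ)² / 4] = √[1.3300 / 4] = √0.3325 = 0.5766%
Sharpe = (μ − rf) / σ = (0.3500 − 0.1) / 0.5766 = 0.2500 / 0.5766 = 0.4336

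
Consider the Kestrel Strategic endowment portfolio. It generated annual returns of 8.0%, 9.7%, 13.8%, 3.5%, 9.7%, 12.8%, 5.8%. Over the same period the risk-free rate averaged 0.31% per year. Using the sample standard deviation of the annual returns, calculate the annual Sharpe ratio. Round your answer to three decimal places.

2.393

Mean return r̄ = 63.30 / 7 = 9.0429%
Σ(r − r̄)² = 79.9371; sample σ = √(79.9371/6) = 3.6500%
Sharpe = (r̄ − rf) / σ = (9.0429 − 0.31) / 3.6500 = 8.7329 / 3.6500 = 2.3926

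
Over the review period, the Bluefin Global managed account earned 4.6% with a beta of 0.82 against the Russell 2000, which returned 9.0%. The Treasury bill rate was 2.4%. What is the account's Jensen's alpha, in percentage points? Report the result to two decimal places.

-3.21

CAPM expected return = Rf + β(Rm − Rf) = 2.4% + 0.82 × (9.0% − 2.4%) = 2.4 + 0.82 × 6.60 = 7.8120%
Jensen's α = Rp − E[R] = 4.6% − 7.8120% = -3.2120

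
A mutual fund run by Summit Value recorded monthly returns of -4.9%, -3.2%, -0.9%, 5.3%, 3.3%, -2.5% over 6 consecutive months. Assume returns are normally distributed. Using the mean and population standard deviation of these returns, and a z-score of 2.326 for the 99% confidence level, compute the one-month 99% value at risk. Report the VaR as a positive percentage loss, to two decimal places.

8.92

Mean return r̄ = -2.90 / 6 = -0.4833%
Σ(r − r̄)² = 78.8883; population σ = √(78.8883/6) = 3.6260%
VaR = −(r̄ − z·σ) = −(-0.4833 − 2.326 × 3.6260) = −(-8.9174) = 8.9174%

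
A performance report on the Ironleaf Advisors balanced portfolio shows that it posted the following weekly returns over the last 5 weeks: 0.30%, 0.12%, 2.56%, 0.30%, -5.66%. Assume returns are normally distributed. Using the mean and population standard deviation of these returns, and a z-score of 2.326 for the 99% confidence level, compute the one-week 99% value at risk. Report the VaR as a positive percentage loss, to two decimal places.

6.86

r̄ = (0.3 + 0.12 + 2.56 + 0.3 − 5.66) / 5 = -2.380 / 5 = -0.4760%
Σ(r − r̄)² = 37.6507; population σ = √(37.6507/5) = 2.7441%
VaR = −(r̄ − z·σ) = −(-0.4760 − 2.326 × 2.7441) = −(-6.8588) = 6.8588%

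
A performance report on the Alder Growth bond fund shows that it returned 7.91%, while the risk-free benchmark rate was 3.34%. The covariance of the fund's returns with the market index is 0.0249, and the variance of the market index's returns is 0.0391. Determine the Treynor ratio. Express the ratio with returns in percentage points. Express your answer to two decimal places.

7.18

β = Cov / Var = 0.0249 / 0.0391 = 0.6368
Treynor = (Rp − Rf) / β = (7.91% − 3.34%) / 0.6368 = 4.57 / 0.6368 = 7.1765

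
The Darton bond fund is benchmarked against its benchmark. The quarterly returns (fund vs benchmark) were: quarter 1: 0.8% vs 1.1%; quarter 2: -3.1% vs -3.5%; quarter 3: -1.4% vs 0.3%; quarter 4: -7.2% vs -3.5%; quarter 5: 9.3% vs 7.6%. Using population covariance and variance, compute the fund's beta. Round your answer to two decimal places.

r̄p = -0.3200%,  r̄m = 0.4000%
Cov = Σ(rp − r̄p)(rm − r̄m) / 5 = 21.5660
Var(rm) = Σ(rm − r̄m)² / 5 = 16.5520
β = Cov / Var = 21.5660 / 16.5520 = 1.3029

1.30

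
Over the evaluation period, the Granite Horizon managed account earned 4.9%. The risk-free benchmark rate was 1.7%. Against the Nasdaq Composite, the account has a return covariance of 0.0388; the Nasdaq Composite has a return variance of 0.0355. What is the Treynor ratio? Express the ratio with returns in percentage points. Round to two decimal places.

β = Cov / Var = 0.0388 / 0.0355 = 1.0930
Treynor = (Rp − Rf) / β = (4.9% − 1.7%) / 1.0930 = 3.20 / 1.0930 = 2.9277

2.93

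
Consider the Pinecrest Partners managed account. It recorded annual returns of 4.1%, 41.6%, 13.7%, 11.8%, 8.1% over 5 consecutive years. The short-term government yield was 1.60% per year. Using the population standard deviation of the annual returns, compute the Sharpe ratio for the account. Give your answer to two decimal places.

r̄ = (4.1 + 41.6 + 13.7 + 11.8 + 8.1) / 5 = 15.8600%
Σ(r − r̄)² = (4.1 − 15.8600)² + (41.6 − 15.8600)² + (13.7 − 15.8600)² + … = 882.2120
σ = √[882.2120 / 5] = 13.2832%
Sharpe = (r̄ − rf) / σ = (15.8600 − 1.6) / 13.2832 = 14.2600 / 13.2832 = 1.0735

1.07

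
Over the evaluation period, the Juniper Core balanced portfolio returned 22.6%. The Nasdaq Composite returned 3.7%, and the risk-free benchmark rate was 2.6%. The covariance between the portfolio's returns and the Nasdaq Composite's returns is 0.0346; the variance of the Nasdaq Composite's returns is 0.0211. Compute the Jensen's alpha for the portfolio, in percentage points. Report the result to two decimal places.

18.20

β = Cov / Var = 0.0346 / 0.0211 = 1.6398
E[R] = Rf + β(Rm − Rf) = 2.6% + 1.6398 × (3.7% − 2.6%) = 4.4038%
α = Rp − E[R] = 22.6% − 4.4038% = 18.1962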